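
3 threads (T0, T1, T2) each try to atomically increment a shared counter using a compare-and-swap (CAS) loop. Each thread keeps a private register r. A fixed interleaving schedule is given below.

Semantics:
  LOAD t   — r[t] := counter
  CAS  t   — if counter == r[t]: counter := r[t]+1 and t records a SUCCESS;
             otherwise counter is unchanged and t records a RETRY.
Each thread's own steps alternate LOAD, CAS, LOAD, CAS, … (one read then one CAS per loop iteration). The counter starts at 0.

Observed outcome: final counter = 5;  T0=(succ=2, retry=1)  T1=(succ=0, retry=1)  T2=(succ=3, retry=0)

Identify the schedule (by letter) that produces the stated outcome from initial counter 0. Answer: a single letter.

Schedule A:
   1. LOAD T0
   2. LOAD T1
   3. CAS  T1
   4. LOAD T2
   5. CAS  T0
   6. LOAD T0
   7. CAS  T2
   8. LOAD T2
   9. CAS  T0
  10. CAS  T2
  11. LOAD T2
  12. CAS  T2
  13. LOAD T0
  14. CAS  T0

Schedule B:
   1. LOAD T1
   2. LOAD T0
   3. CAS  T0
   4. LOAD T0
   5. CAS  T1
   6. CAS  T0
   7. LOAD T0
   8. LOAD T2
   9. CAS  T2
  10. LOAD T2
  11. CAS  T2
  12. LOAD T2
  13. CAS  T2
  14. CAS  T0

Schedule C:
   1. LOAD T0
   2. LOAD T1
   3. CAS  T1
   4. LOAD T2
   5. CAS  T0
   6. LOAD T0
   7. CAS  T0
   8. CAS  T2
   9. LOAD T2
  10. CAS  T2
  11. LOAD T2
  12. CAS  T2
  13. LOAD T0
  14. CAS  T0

Simulating candidate B:
step 1: T1 LOAD ⇒ load; ctr=0 reg=0
step 2: T0 LOAD ⇒ load; ctr=0 reg=0
step 3: T0 CAS ⇒ ok; ctr=1 reg=0
step 4: T0 LOAD ⇒ load; ctr=1 reg=1
step 5: T1 CAS ⇒ retry; ctr=1 reg=0
step 6: T0 CAS ⇒ ok; ctr=2 reg=1
step 7: T0 LOAD ⇒ load; ctr=2 reg=2
step 8: T2 LOAD ⇒ load; ctr=2 reg=2
step 9: T2 CAS ⇒ ok; ctr=3 reg=2
step 10: T2 LOAD ⇒ load; ctr=3 reg=3
step 11: T2 CAS ⇒ ok; ctr=4 reg=3
step 12: T2 LOAD ⇒ load; ctr=4 reg=4
step 13: T2 CAS ⇒ ok; ctr=5 reg=4
step 14: T0 CAS ⇒ retry; ctr=5 reg=2

B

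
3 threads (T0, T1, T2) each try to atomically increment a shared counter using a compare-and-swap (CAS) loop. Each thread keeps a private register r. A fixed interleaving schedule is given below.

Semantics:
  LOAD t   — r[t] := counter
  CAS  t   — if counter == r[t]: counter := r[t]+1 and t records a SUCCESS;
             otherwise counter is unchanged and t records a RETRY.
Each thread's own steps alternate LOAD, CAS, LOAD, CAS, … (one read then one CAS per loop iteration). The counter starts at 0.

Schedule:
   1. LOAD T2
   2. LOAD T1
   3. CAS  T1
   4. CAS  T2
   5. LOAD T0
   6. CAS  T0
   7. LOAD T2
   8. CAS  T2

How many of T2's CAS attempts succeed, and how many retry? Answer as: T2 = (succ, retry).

T2 = (1, 1)

T2 LOAD — after: cnt=0, r=0 — load
T1 LOAD — after: cnt=0, r=0 — load
T1 CAS — after: cnt=1, r=0 — ok
T2 CAS — after: cnt=1, r=0 — retry
T0 LOAD — after: cnt=1, r=1 — load
T0 CAS — after: cnt=2, r=1 — ok
T2 LOAD — after: cnt=2, r=2 — load
T2 CAS — after: cnt=3, r=2 — ok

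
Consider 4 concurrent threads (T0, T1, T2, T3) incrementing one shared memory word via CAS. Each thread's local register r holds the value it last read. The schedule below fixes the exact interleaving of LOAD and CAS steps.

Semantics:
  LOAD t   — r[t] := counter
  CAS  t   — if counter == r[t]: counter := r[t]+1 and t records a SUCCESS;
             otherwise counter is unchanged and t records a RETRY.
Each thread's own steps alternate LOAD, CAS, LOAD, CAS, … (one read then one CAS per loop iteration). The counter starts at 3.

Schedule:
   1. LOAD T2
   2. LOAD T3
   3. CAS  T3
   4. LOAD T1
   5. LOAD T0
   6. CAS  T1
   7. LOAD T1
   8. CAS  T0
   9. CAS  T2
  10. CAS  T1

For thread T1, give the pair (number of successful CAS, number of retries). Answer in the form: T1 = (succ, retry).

T1 = (2, 0)

1. LOAD T2 → mem=3 r[T2]=3 [LOAD]
2. LOAD T3 → mem=3 r[T3]=3 [LOAD]
3. CAS T3 → mem=4 r[T3]=3 [OK]
4. LOAD T1 → mem=4 r[T1]=4 [LOAD]
5. LOAD T0 → mem=4 r[T0]=4 [LOAD]
6. CAS T1 → mem=5 r[T1]=4 [OK]
7. LOAD T1 → mem=5 r[T1]=5 [LOAD]
8. CAS T0 → mem=5 r[T0]=4 [RETRY]
9. CAS T2 → mem=5 r[T2]=3 [RETRY]
10. CAS T1 → mem=6 r[T1]=5 [OK]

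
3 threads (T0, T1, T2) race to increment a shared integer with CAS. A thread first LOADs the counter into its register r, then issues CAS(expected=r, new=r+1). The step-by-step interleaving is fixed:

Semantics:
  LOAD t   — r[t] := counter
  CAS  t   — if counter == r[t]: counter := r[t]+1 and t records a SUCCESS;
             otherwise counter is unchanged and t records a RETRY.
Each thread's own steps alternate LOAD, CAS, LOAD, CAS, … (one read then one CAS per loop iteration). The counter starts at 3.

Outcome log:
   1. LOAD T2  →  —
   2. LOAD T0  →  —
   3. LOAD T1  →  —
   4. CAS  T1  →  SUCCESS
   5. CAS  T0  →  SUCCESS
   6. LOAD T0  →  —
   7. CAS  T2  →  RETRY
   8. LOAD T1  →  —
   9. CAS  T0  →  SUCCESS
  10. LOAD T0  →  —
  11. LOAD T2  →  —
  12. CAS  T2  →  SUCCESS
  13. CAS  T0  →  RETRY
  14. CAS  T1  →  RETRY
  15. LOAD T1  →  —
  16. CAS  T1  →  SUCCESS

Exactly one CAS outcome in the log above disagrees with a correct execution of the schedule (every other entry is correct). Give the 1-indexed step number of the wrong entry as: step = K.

Correct run:
1. LOAD T2 → mem=3 r[T2]=3 [LOAD]
2. LOAD T0 → mem=3 r[T0]=3 [LOAD]
3. LOAD T1 → mem=3 r[T1]=3 [LOAD]
4. CAS T1 → mem=4 r[T1]=3 [OK]
5. CAS T0 → mem=4 r[T0]=3 [RETRY]
6. LOAD T0 → mem=4 r[T0]=4 [LOAD]
7. CAS T2 → mem=4 r[T2]=3 [RETRY]
8. LOAD T1 → mem=4 r[T1]=4 [LOAD]
9. CAS T0 → mem=5 r[T0]=4 [OK]
10. LOAD T0 → mem=5 r[T0]=5 [LOAD]
11. LOAD T2 → mem=5 r[T2]=5 [LOAD]
12. CAS T2 → mem=6 r[T2]=5 [OK]
13. CAS T0 → mem=6 r[T0]=5 [RETRY]
14. CAS T1 → mem=6 r[T1]=4 [RETRY]
15. LOAD T1 → mem=6 r[T1]=6 [LOAD]
16. CAS T1 → mem=7 r[T1]=6 [OK]
Log disagrees first at step 5.

step = 5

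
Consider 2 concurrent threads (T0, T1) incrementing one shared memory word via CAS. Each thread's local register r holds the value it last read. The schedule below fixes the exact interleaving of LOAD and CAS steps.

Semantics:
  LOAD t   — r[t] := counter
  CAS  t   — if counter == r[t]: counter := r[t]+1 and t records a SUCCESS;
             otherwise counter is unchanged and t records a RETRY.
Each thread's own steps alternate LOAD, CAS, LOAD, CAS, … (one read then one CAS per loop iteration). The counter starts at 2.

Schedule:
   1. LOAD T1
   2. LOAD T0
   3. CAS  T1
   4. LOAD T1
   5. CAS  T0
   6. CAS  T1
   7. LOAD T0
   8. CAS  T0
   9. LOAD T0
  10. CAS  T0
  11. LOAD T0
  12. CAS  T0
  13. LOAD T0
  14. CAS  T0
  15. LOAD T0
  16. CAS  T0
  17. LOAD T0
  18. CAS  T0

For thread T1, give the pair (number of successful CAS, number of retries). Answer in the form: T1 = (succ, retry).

[1] T1.load  rd  (counter 2, T1.r 2)
[2] T0.load  rd  (counter 2, T0.r 2)
[3] T1.cas  hit  (counter 3, T1.r 2)
[4] T1.load  rd  (counter 3, T1.r 3)
[5] T0.cas  miss  (counter 3, T0.r 2)
[6] T1.cas  hit  (counter 4, T1.r 3)
[7] T0.load  rd  (counter 4, T0.r 4)
[8] T0.cas  hit  (counter 5, T0.r 4)
[9] T0.load  rd  (counter 5, T0.r 5)
[10] T0.cas  hit  (counter 6, T0.r 5)
[11] T0.load  rd  (counter 6, T0.r 6)
[12] T0.cas  hit  (counter 7, T0.r 6)
[13] T0.load  rd  (counter 7, T0.r 7)
[14] T0.cas  hit  (counter 8, T0.r 7)
[15] T0.load  rd  (counter 8, T0.r 8)
[16] T0.cas  hit  (counter 9, T0.r 8)
[17] T0.load  rd  (counter 9, T0.r 9)
[18] T0.cas  hit  (counter 10, T0.r 9)

T1 = (2, 0)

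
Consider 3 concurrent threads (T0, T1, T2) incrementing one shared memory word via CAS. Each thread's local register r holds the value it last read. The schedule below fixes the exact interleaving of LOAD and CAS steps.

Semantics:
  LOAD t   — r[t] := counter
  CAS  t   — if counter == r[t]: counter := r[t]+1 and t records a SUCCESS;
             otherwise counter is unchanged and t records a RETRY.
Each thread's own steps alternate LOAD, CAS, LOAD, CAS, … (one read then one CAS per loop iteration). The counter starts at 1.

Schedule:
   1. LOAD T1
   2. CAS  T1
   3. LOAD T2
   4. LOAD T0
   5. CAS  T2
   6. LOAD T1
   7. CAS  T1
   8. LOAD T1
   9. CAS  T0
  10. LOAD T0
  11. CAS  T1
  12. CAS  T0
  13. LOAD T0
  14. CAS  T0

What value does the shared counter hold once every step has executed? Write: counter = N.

[1] T1.load  rd  (counter 1, T1.r 1)
[2] T1.cas  hit  (counter 2, T1.r 1)
[3] T2.load  rd  (counter 2, T2.r 2)
[4] T0.load  rd  (counter 2, T0.r 2)
[5] T2.cas  hit  (counter 3, T2.r 2)
[6] T1.load  rd  (counter 3, T1.r 3)
[7] T1.cas  hit  (counter 4, T1.r 3)
[8] T1.load  rd  (counter 4, T1.r 4)
[9] T0.cas  miss  (counter 4, T0.r 2)
[10] T0.load  rd  (counter 4, T0.r 4)
[11] T1.cas  hit  (counter 5, T1.r 4)
[12] T0.cas  miss  (counter 5, T0.r 4)
[13] T0.load  rd  (counter 5, T0.r 5)
[14] T0.cas  hit  (counter 6, T0.r 5)

counter = 6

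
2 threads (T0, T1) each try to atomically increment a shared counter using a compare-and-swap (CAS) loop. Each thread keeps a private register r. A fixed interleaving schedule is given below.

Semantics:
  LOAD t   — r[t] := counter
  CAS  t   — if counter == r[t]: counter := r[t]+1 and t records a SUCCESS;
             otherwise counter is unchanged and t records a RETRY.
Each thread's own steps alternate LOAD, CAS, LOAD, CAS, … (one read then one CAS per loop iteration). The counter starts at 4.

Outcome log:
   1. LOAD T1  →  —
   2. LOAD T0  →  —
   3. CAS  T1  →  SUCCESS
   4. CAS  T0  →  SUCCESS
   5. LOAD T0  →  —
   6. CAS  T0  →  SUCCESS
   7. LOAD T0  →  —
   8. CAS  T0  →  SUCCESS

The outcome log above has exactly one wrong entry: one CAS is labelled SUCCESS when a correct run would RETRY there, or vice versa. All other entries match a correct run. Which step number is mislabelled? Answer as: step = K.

Re-executing:
step 1: T1 LOAD ⇒ load; ctr=4 reg=4
step 2: T0 LOAD ⇒ load; ctr=4 reg=4
step 3: T1 CAS ⇒ ok; ctr=5 reg=4
step 4: T0 CAS ⇒ retry; ctr=5 reg=4
step 5: T0 LOAD ⇒ load; ctr=5 reg=5
step 6: T0 CAS ⇒ ok; ctr=6 reg=5
step 7: T0 LOAD ⇒ load; ctr=6 reg=6
step 8: T0 CAS ⇒ ok; ctr=7 reg=6
Flip is step 4.

step = 4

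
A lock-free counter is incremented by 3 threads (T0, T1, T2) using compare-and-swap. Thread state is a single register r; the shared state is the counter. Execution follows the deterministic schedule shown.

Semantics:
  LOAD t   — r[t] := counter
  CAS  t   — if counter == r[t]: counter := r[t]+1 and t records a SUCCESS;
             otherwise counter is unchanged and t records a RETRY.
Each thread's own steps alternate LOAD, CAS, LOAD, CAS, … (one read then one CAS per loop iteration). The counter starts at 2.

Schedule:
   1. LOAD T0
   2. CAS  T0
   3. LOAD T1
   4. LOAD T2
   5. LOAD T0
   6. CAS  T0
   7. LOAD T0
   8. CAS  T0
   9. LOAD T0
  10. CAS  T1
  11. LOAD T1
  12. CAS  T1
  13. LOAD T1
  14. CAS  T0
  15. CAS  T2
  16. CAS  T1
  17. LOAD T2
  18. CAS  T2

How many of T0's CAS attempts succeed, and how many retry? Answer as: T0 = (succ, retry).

[1] T0.load  rd  (counter 2, T0.r 2)
[2] T0.cas  hit  (counter 3, T0.r 2)
[3] T1.load  rd  (counter 3, T1.r 3)
[4] T2.load  rd  (counter 3, T2.r 3)
[5] T0.load  rd  (counter 3, T0.r 3)
[6] T0.cas  hit  (counter 4, T0.r 3)
[7] T0.load  rd  (counter 4, T0.r 4)
[8] T0.cas  hit  (counter 5, T0.r 4)
[9] T0.load  rd  (counter 5, T0.r 5)
[10] T1.cas  miss  (counter 5, T1.r 3)
[11] T1.load  rd  (counter 5, T1.r 5)
[12] T1.cas  hit  (counter 6, T1.r 5)
[13] T1.load  rd  (counter 6, T1.r 6)
[14] T0.cas  miss  (counter 6, T0.r 5)
[15] T2.cas  miss  (counter 6, T2.r 3)
[16] T1.cas  hit  (counter 7, T1.r 6)
[17] T2.load  rd  (counter 7, T2.r 7)
[18] T2.cas  hit  (counter 8, T2.r 7)

T0 = (3, 1)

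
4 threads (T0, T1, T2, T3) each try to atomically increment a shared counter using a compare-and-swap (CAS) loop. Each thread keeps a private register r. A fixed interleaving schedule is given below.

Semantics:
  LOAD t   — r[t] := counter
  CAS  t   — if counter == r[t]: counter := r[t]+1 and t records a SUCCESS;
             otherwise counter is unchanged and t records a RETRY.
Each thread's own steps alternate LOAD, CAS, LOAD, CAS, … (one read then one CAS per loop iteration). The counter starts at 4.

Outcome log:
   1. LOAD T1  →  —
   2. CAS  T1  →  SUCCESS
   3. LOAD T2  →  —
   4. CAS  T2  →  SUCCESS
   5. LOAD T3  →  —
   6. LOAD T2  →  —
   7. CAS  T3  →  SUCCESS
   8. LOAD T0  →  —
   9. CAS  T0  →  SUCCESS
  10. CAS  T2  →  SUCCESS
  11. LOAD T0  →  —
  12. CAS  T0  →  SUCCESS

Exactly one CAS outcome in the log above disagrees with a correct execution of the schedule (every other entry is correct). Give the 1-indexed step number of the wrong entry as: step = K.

step = 10

Correct run:
#1 T1 reads 4
#2 T1 CAS(4→5) writes; counter now 5
#3 T2 reads 5
#4 T2 CAS(5→6) writes; counter now 6
#5 T3 reads 6
#6 T2 reads 6
#7 T3 CAS(6→7) writes; counter now 7
#8 T0 reads 7
#9 T0 CAS(7→8) writes; counter now 8
#10 T2 CAS(6→7) fails; counter now 8
#11 T0 reads 8
#12 T0 CAS(8→9) writes; counter now 9
Mismatch at 10.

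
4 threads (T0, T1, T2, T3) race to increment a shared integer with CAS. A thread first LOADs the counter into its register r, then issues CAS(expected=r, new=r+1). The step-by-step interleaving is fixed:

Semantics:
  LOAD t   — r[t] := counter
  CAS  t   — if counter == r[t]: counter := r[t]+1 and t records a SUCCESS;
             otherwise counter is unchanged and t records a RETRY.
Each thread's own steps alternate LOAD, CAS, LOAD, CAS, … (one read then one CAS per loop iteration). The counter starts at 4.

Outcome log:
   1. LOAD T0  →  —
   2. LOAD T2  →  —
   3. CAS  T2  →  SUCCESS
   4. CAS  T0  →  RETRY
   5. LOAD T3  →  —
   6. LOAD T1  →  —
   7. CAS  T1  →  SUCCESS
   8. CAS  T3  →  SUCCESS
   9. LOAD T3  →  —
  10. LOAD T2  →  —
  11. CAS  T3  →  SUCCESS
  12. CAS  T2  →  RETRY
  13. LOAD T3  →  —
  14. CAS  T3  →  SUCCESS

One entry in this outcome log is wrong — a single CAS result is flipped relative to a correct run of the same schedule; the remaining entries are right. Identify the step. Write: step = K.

step = 8

Re-executing:
#1 T0 reads 4
#2 T2 reads 4
#3 T2 CAS(4→5) writes; counter now 5
#4 T0 CAS(4→5) fails; counter now 5
#5 T3 reads 5
#6 T1 reads 5
#7 T1 CAS(5→6) writes; counter now 6
#8 T3 CAS(5→6) fails; counter now 6
#9 T3 reads 6
#10 T2 reads 6
#11 T3 CAS(6→7) writes; counter now 7
#12 T2 CAS(6→7) fails; counter now 7
#13 T3 reads 7
#14 T3 CAS(7→8) writes; counter now 8
Log disagrees first at step 8.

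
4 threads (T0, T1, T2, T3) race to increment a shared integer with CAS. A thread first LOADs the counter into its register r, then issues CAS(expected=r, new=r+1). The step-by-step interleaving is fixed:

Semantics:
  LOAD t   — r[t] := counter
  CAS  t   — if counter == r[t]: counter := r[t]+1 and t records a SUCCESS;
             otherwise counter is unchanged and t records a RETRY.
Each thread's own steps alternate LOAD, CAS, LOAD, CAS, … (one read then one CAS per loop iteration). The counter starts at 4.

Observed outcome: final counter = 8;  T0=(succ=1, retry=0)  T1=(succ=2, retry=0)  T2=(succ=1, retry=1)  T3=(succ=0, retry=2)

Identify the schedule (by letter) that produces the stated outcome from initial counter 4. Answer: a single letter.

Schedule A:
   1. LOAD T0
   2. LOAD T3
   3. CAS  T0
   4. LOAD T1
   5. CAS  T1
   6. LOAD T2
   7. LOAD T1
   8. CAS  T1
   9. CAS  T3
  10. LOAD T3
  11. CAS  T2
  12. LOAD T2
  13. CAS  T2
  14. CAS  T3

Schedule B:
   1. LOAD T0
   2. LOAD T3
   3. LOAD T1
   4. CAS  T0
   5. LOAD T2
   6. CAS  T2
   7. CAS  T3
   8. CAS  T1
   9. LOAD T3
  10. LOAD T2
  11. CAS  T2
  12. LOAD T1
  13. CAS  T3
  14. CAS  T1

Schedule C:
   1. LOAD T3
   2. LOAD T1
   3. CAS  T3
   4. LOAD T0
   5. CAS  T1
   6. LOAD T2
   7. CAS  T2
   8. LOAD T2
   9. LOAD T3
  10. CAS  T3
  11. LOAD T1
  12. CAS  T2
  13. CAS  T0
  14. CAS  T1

Tracing schedule A:
   1) LOAD T0:  M=4  r_T0=4
   2) LOAD T3:  M=4  r_T3=4
   3) CAS  T0:  M=5  r_T0=4 ✓
   4) LOAD T1:  M=5  r_T1=5
   5) CAS  T1:  M=6  r_T1=5 ✓
   6) LOAD T2:  M=6  r_T2=6
   7) LOAD T1:  M=6  r_T1=6
   8) CAS  T1:  M=7  r_T1=6 ✓
   9) CAS  T3:  M=7  r_T3=4 ✗
  10) LOAD T3:  M=7  r_T3=7
  11) CAS  T2:  M=7  r_T2=6 ✗
  12) LOAD T2:  M=7  r_T2=7
  13) CAS  T2:  M=8  r_T2=7 ✓
  14) CAS  T3:  M=8  r_T3=7 ✗

A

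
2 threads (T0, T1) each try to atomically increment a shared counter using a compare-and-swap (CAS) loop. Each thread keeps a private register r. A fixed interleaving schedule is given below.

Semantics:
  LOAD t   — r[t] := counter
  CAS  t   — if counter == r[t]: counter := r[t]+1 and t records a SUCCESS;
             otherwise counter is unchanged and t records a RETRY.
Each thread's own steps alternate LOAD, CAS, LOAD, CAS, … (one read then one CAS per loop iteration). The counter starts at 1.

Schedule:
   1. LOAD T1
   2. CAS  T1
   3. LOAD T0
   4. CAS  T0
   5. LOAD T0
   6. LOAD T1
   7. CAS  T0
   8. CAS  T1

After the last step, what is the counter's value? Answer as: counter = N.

counter = 4

step 1: T1 LOAD ⇒ load; ctr=1 reg=1
step 2: T1 CAS ⇒ ok; ctr=2 reg=1
step 3: T0 LOAD ⇒ load; ctr=2 reg=2
step 4: T0 CAS ⇒ ok; ctr=3 reg=2
step 5: T0 LOAD ⇒ load; ctr=3 reg=3
step 6: T1 LOAD ⇒ load; ctr=3 reg=3
step 7: T0 CAS ⇒ ok; ctr=4 reg=3
step 8: T1 CAS ⇒ retry; ctr=4 reg=3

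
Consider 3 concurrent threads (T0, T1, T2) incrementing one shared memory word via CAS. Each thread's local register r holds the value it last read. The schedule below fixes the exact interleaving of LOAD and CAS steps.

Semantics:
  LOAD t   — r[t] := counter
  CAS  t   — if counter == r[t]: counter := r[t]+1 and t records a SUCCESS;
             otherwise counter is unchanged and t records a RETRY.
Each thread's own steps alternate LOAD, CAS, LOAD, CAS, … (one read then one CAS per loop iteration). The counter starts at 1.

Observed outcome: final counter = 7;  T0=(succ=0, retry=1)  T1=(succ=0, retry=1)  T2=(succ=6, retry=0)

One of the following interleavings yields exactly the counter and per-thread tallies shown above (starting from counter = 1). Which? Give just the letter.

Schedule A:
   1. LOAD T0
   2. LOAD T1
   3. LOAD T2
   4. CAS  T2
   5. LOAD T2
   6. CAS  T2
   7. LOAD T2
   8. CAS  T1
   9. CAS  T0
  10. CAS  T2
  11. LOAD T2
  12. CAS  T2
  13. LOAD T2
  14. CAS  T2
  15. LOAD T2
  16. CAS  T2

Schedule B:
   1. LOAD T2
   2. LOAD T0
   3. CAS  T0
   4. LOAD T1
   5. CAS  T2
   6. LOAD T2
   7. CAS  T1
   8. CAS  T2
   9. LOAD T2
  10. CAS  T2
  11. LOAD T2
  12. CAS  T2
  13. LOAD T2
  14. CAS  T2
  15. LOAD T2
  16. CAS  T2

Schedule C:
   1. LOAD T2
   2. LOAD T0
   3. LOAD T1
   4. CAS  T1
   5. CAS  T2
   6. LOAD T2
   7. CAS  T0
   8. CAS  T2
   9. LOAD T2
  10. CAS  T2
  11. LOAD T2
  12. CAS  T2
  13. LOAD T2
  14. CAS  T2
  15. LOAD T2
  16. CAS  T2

Tracing schedule A:
   1) LOAD T0:  M=1  r_T0=1
   2) LOAD T1:  M=1  r_T1=1
   3) LOAD T2:  M=1  r_T2=1
   4) CAS  T2:  M=2  r_T2=1 ✓
   5) LOAD T2:  M=2  r_T2=2
   6) CAS  T2:  M=3  r_T2=2 ✓
   7) LOAD T2:  M=3  r_T2=3
   8) CAS  T1:  M=3  r_T1=1 ✗
   9) CAS  T0:  M=3  r_T0=1 ✗
  10) CAS  T2:  M=4  r_T2=3 ✓
  11) LOAD T2:  M=4  r_T2=4
  12) CAS  T2:  M=5  r_T2=4 ✓
  13) LOAD T2:  M=5  r_T2=5
  14) CAS  T2:  M=6  r_T2=5 ✓
  15) LOAD T2:  M=6  r_T2=6
  16) CAS  T2:  M=7  r_T2=6 ✓

A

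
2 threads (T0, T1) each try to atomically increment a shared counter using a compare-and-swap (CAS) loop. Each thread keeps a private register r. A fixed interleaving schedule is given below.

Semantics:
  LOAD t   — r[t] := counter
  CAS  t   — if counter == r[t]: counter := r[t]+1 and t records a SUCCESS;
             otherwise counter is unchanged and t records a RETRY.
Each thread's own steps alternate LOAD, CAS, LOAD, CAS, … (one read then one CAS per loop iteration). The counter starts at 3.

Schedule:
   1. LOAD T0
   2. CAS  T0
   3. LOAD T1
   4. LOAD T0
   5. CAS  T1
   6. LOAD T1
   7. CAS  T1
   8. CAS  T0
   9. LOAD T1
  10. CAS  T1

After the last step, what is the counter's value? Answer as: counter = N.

   1) LOAD T0:  M=3  r_T0=3
   2) CAS  T0:  M=4  r_T0=3 ✓
   3) LOAD T1:  M=4  r_T1=4
   4) LOAD T0:  M=4  r_T0=4
   5) CAS  T1:  M=5  r_T1=4 ✓
   6) LOAD T1:  M=5  r_T1=5
   7) CAS  T1:  M=6  r_T1=5 ✓
   8) CAS  T0:  M=6  r_T0=4 ✗
   9) LOAD T1:  M=6  r_T1=6
  10) CAS  T1:  M=7  r_T1=6 ✓

counter = 7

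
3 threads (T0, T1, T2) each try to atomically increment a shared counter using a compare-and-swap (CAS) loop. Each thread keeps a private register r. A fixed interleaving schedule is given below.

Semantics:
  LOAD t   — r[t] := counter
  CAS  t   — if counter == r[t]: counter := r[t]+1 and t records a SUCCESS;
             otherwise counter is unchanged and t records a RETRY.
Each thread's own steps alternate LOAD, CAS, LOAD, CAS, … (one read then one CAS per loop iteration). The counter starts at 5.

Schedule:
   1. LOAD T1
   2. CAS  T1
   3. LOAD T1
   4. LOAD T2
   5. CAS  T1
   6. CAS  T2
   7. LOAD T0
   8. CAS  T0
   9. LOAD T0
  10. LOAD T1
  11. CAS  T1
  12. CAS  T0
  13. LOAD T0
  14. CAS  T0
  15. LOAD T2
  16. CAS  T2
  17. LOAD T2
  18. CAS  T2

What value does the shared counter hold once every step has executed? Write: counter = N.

T1 LOAD — after: cnt=5, r=5 — load
T1 CAS — after: cnt=6, r=5 — ok
T1 LOAD — after: cnt=6, r=6 — load
T2 LOAD — after: cnt=6, r=6 — load
T1 CAS — after: cnt=7, r=6 — ok
T2 CAS — after: cnt=7, r=6 — retry
T0 LOAD — after: cnt=7, r=7 — load
T0 CAS — after: cnt=8, r=7 — ok
T0 LOAD — after: cnt=8, r=8 — load
T1 LOAD — after: cnt=8, r=8 — load
T1 CAS — after: cnt=9, r=8 — ok
T0 CAS — after: cnt=9, r=8 — retry
T0 LOAD — after: cnt=9, r=9 — load
T0 CAS — after: cnt=10, r=9 — ok
T2 LOAD — after: cnt=10, r=10 — load
T2 CAS — after: cnt=11, r=10 — ok
T2 LOAD — after: cnt=11, r=11 — load
T2 CAS — after: cnt=12, r=11 — ok

counter = 12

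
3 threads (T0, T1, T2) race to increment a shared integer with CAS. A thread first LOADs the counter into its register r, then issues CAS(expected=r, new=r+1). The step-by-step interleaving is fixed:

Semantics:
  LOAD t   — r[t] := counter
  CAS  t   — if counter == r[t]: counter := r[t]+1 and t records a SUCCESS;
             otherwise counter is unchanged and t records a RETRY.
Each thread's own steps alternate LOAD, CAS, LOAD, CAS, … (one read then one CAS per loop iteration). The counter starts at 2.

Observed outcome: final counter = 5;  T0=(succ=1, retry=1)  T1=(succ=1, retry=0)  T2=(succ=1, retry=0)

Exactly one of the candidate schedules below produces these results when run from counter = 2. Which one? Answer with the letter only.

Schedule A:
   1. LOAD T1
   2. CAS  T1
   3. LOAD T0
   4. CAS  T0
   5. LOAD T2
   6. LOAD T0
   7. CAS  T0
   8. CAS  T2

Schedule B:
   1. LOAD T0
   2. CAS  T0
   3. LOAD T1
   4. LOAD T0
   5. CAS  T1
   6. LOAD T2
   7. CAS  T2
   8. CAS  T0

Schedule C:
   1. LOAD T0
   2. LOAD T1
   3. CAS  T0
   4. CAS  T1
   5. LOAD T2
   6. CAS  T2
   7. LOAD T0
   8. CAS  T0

B

Tracing schedule B:
#1 T0 reads 2
#2 T0 CAS(2→3) writes; counter now 3
#3 T1 reads 3
#4 T0 reads 3
#5 T1 CAS(3→4) writes; counter now 4
#6 T2 reads 4
#7 T2 CAS(4→5) writes; counter now 5
#8 T0 CAS(3→4) fails; counter now 5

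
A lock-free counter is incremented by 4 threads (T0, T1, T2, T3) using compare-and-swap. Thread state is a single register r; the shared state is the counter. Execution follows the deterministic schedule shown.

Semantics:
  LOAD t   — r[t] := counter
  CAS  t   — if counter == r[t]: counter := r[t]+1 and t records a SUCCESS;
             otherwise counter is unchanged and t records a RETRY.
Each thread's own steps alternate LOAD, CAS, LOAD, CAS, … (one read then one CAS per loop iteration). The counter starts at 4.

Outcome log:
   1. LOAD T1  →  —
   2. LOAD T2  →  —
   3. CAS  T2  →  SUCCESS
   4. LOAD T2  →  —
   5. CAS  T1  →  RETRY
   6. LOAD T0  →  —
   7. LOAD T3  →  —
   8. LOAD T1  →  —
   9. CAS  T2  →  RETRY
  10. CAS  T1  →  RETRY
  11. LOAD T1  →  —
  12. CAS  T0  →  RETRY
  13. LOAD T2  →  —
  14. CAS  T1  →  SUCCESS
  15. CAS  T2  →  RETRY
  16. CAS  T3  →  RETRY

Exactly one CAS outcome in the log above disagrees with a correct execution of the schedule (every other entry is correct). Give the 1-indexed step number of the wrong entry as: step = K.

step = 9

Re-executing:
T1 LOAD — after: cnt=4, r=4 — load
T2 LOAD — after: cnt=4, r=4 — load
T2 CAS — after: cnt=5, r=4 — ok
T2 LOAD — after: cnt=5, r=5 — load
T1 CAS — after: cnt=5, r=4 — retry
T0 LOAD — after: cnt=5, r=5 — load
T3 LOAD — after: cnt=5, r=5 — load
T1 LOAD — after: cnt=5, r=5 — load
T2 CAS — after: cnt=6, r=5 — ok
T1 CAS — after: cnt=6, r=5 — retry
T1 LOAD — after: cnt=6, r=6 — load
T0 CAS — after: cnt=6, r=5 — retry
T2 LOAD — after: cnt=6, r=6 — load
T1 CAS — after: cnt=7, r=6 — ok
T2 CAS — after: cnt=7, r=6 — retry
T3 CAS — after: cnt=7, r=5 — retry
Flip is step 9.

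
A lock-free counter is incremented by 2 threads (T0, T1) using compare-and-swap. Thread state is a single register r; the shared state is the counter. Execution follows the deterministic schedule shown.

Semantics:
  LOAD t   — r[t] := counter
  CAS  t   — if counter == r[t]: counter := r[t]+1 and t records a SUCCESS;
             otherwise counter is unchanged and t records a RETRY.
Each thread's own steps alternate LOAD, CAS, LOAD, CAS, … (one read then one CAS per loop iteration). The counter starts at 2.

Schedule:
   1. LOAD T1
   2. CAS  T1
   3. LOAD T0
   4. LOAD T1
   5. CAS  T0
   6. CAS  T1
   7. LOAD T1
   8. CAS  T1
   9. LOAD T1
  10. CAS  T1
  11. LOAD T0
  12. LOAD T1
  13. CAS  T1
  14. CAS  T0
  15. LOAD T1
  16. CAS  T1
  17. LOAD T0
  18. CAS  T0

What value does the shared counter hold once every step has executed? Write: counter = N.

1. LOAD T1 → mem=2 r[T1]=2 [LOAD]
2. CAS T1 → mem=3 r[T1]=2 [OK]
3. LOAD T0 → mem=3 r[T0]=3 [LOAD]
4. LOAD T1 → mem=3 r[T1]=3 [LOAD]
5. CAS T0 → mem=4 r[T0]=3 [OK]
6. CAS T1 → mem=4 r[T1]=3 [RETRY]
7. LOAD T1 → mem=4 r[T1]=4 [LOAD]
8. CAS T1 → mem=5 r[T1]=4 [OK]
9. LOAD T1 → mem=5 r[T1]=5 [LOAD]
10. CAS T1 → mem=6 r[T1]=5 [OK]
11. LOAD T0 → mem=6 r[T0]=6 [LOAD]
12. LOAD T1 → mem=6 r[T1]=6 [LOAD]
13. CAS T1 → mem=7 r[T1]=6 [OK]
14. CAS T0 → mem=7 r[T0]=6 [RETRY]
15. LOAD T1 → mem=7 r[T1]=7 [LOAD]
16. CAS T1 → mem=8 r[T1]=7 [OK]
17. LOAD T0 → mem=8 r[T0]=8 [LOAD]
18. CAS T0 → mem=9 r[T0]=8 [OK]

counter = 9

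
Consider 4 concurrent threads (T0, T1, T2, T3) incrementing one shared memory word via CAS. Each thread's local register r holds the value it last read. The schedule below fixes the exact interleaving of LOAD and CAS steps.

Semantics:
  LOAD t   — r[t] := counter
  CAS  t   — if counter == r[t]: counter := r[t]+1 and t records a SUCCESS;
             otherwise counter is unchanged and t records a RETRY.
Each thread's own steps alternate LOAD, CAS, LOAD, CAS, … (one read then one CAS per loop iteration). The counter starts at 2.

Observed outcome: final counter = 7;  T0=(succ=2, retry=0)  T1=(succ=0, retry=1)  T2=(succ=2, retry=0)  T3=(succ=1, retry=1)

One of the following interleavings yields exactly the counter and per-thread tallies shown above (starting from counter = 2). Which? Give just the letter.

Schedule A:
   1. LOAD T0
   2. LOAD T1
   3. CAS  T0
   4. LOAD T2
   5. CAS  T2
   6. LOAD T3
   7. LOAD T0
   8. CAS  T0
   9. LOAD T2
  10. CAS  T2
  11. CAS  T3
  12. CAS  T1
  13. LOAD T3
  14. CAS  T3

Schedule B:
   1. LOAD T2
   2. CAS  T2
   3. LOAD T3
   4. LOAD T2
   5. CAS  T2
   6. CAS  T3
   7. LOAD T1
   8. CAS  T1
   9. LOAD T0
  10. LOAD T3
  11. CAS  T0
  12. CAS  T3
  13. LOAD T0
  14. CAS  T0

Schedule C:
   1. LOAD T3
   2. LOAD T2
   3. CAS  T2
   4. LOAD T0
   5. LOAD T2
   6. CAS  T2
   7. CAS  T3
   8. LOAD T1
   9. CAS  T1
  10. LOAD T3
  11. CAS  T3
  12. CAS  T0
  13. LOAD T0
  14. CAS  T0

Simulating candidate A:
step 1: T0 LOAD ⇒ load; ctr=2 reg=2
step 2: T1 LOAD ⇒ load; ctr=2 reg=2
step 3: T0 CAS ⇒ ok; ctr=3 reg=2
step 4: T2 LOAD ⇒ load; ctr=3 reg=3
step 5: T2 CAS ⇒ ok; ctr=4 reg=3
step 6: T3 LOAD ⇒ load; ctr=4 reg=4
step 7: T0 LOAD ⇒ load; ctr=4 reg=4
step 8: T0 CAS ⇒ ok; ctr=5 reg=4
step 9: T2 LOAD ⇒ load; ctr=5 reg=5
step 10: T2 CAS ⇒ ok; ctr=6 reg=5
step 11: T3 CAS ⇒ retry; ctr=6 reg=4
step 12: T1 CAS ⇒ retry; ctr=6 reg=2
step 13: T3 LOAD ⇒ load; ctr=6 reg=6
step 14: T3 CAS ⇒ ok; ctr=7 reg=6

A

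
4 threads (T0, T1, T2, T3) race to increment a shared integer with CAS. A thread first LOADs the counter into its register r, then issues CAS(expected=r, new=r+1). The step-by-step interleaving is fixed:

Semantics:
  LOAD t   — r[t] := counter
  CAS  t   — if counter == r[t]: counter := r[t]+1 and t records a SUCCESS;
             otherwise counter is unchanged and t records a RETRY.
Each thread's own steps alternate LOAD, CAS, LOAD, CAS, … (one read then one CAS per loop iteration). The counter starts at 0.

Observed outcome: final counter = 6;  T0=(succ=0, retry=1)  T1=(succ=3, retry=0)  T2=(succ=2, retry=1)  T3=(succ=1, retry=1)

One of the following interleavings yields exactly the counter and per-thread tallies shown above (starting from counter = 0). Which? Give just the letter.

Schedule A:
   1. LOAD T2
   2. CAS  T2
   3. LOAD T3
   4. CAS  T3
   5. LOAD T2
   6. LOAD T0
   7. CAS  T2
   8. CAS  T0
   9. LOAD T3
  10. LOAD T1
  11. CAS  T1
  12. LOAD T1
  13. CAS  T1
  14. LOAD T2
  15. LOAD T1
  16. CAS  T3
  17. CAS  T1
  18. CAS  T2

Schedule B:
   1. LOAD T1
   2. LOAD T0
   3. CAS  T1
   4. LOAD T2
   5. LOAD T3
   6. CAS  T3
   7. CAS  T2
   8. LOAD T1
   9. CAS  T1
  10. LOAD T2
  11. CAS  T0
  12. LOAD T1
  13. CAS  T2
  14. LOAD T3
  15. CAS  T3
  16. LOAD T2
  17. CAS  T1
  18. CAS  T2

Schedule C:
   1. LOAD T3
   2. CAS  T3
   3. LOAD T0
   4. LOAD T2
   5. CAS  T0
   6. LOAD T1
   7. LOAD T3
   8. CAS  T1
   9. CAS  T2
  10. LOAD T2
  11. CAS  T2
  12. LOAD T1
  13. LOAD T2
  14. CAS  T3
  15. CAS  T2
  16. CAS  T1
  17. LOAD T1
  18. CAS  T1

A

Tracing schedule A:
   1) LOAD T2:  M=0  r_T2=0
   2) CAS  T2:  M=1  r_T2=0 ✓
   3) LOAD T3:  M=1  r_T3=1
   4) CAS  T3:  M=2  r_T3=1 ✓
   5) LOAD T2:  M=2  r_T2=2
   6) LOAD T0:  M=2  r_T0=2
   7) CAS  T2:  M=3  r_T2=2 ✓
   8) CAS  T0:  M=3  r_T0=2 ✗
   9) LOAD T3:  M=3  r_T3=3
  10) LOAD T1:  M=3  r_T1=3
  11) CAS  T1:  M=4  r_T1=3 ✓
  12) LOAD T1:  M=4  r_T1=4
  13) CAS  T1:  M=5  r_T1=4 ✓
  14) LOAD T2:  M=5  r_T2=5
  15) LOAD T1:  M=5  r_T1=5
  16) CAS  T3:  M=5  r_T3=3 ✗
  17) CAS  T1:  M=6  r_T1=5 ✓
  18) CAS  T2:  M=6  r_T2=5 ✗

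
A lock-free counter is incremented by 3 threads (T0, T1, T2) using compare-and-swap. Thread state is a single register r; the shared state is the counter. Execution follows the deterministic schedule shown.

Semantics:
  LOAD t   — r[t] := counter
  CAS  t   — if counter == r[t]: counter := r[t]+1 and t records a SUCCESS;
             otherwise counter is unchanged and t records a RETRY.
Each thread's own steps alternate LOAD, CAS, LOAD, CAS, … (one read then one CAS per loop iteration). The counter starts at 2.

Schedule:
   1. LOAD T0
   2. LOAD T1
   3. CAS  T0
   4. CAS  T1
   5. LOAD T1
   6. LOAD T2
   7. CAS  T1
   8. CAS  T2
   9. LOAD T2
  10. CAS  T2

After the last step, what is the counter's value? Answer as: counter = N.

counter = 5

[1] T0.load  rd  (counter 2, T0.r 2)
[2] T1.load  rd  (counter 2, T1.r 2)
[3] T0.cas  hit  (counter 3, T0.r 2)
[4] T1.cas  miss  (counter 3, T1.r 2)
[5] T1.load  rd  (counter 3, T1.r 3)
[6] T2.load  rd  (counter 3, T2.r 3)
[7] T1.cas  hit  (counter 4, T1.r 3)
[8] T2.cas  miss  (counter 4, T2.r 3)
[9] T2.load  rd  (counter 4, T2.r 4)
[10] T2.cas  hit  (counter 5, T2.r 4)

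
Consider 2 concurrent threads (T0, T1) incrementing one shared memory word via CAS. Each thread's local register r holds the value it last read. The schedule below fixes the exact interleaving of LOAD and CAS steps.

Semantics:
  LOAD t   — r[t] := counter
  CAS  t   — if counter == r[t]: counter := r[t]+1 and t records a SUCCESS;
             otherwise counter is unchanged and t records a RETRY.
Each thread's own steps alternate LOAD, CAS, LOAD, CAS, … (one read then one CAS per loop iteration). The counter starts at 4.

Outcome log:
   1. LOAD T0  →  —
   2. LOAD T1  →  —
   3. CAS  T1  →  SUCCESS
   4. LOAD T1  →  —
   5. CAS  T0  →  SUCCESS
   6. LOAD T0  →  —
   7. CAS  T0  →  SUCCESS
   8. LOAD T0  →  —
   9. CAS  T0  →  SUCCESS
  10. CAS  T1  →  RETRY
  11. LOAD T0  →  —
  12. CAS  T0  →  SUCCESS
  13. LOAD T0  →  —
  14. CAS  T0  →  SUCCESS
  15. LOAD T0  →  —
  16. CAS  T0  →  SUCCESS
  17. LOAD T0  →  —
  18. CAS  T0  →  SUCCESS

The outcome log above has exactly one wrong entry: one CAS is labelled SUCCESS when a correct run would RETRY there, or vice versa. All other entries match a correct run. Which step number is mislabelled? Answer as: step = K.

step = 5

Correct run:
step 1: T0 LOAD ⇒ load; ctr=4 reg=4
step 2: T1 LOAD ⇒ load; ctr=4 reg=4
step 3: T1 CAS ⇒ ok; ctr=5 reg=4
step 4: T1 LOAD ⇒ load; ctr=5 reg=5
step 5: T0 CAS ⇒ retry; ctr=5 reg=4
step 6: T0 LOAD ⇒ load; ctr=5 reg=5
step 7: T0 CAS ⇒ ok; ctr=6 reg=5
step 8: T0 LOAD ⇒ load; ctr=6 reg=6
step 9: T0 CAS ⇒ ok; ctr=7 reg=6
step 10: T1 CAS ⇒ retry; ctr=7 reg=5
step 11: T0 LOAD ⇒ load; ctr=7 reg=7
step 12: T0 CAS ⇒ ok; ctr=8 reg=7
step 13: T0 LOAD ⇒ load; ctr=8 reg=8
step 14: T0 CAS ⇒ ok; ctr=9 reg=8
step 15: T0 LOAD ⇒ load; ctr=9 reg=9
step 16: T0 CAS ⇒ ok; ctr=10 reg=9
step 17: T0 LOAD ⇒ load; ctr=10 reg=10
step 18: T0 CAS ⇒ ok; ctr=11 reg=10
Log disagrees first at step 5.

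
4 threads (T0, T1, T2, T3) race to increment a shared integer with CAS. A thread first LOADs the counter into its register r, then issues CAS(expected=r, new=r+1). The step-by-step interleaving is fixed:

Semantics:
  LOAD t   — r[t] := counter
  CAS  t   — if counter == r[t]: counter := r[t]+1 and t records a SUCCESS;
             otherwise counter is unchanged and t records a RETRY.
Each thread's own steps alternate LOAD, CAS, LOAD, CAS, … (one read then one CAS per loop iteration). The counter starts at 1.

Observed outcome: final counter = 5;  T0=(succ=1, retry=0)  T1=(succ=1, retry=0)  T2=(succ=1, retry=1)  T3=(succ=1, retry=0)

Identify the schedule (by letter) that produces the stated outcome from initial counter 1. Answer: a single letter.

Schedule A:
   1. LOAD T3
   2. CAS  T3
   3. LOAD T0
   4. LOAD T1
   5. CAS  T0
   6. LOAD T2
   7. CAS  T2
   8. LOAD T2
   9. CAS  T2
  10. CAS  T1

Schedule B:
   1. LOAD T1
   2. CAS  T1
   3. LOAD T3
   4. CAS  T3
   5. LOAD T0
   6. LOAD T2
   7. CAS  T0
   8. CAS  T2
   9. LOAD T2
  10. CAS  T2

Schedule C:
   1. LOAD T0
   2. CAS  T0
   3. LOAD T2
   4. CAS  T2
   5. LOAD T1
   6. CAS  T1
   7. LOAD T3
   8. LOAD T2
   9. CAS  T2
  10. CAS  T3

Tracing schedule B:
1. LOAD T1 → mem=1 r[T1]=1 [LOAD]
2. CAS T1 → mem=2 r[T1]=1 [OK]
3. LOAD T3 → mem=2 r[T3]=2 [LOAD]
4. CAS T3 → mem=3 r[T3]=2 [OK]
5. LOAD T0 → mem=3 r[T0]=3 [LOAD]
6. LOAD T2 → mem=3 r[T2]=3 [LOAD]
7. CAS T0 → mem=4 r[T0]=3 [OK]
8. CAS T2 → mem=4 r[T2]=3 [RETRY]
9. LOAD T2 → mem=4 r[T2]=4 [LOAD]
10. CAS T2 → mem=5 r[T2]=4 [OK]

B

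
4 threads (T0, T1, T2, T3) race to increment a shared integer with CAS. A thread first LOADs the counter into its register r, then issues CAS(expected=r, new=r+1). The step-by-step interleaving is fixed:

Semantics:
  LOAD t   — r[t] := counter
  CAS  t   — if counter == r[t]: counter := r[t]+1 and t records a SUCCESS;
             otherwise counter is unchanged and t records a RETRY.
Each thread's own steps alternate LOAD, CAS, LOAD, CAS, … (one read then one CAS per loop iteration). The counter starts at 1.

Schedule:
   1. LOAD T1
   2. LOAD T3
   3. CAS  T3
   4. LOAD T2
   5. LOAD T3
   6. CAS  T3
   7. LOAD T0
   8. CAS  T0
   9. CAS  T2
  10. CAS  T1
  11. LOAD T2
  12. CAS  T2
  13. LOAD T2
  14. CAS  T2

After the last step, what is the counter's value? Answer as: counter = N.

counter = 6

[1] T1.load  rd  (counter 1, T1.r 1)
[2] T3.load  rd  (counter 1, T3.r 1)
[3] T3.cas  hit  (counter 2, T3.r 1)
[4] T2.load  rd  (counter 2, T2.r 2)
[5] T3.load  rd  (counter 2, T3.r 2)
[6] T3.cas  hit  (counter 3, T3.r 2)
[7] T0.load  rd  (counter 3, T0.r 3)
[8] T0.cas  hit  (counter 4, T0.r 3)
[9] T2.cas  miss  (counter 4, T2.r 2)
[10] T1.cas  miss  (counter 4, T1.r 1)
[11] T2.load  rd  (counter 4, T2.r 4)
[12] T2.cas  hit  (counter 5, T2.r 4)
[13] T2.load  rd  (counter 5, T2.r 5)
[14] T2.cas  hit  (counter 6, T2.r 5)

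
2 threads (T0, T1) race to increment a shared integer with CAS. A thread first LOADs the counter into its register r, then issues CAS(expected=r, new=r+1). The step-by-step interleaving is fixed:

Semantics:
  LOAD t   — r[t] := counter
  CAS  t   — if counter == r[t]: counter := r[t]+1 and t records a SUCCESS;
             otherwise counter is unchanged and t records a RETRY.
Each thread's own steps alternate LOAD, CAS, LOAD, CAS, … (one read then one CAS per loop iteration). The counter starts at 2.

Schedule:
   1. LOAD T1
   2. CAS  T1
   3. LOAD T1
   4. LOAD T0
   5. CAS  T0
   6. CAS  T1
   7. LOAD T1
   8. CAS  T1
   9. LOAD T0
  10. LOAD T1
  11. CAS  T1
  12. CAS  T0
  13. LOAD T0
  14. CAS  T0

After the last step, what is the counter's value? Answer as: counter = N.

counter = 7

T1 LOAD — after: cnt=2, r=2 — load
T1 CAS — after: cnt=3, r=2 — ok
T1 LOAD — after: cnt=3, r=3 — load
T0 LOAD — after: cnt=3, r=3 — load
T0 CAS — after: cnt=4, r=3 — ok
T1 CAS — after: cnt=4, r=3 — retry
T1 LOAD — after: cnt=4, r=4 — load
T1 CAS — after: cnt=5, r=4 — ok
T0 LOAD — after: cnt=5, r=5 — load
T1 LOAD — after: cnt=5, r=5 — load
T1 CAS — after: cnt=6, r=5 — ok
T0 CAS — after: cnt=6, r=5 — retry
T0 LOAD — after: cnt=6, r=6 — load
T0 CAS — after: cnt=7, r=6 — ok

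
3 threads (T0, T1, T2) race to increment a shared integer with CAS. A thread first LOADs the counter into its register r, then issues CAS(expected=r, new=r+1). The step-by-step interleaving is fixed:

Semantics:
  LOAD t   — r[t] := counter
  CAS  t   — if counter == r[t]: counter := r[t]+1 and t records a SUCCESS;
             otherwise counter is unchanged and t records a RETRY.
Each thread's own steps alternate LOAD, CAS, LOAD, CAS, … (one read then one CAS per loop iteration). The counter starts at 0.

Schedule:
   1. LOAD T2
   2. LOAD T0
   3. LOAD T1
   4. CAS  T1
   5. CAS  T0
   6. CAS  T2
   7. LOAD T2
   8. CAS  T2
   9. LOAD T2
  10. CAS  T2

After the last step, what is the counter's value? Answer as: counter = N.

counter = 3

step 1: T2 LOAD ⇒ load; ctr=0 reg=0
step 2: T0 LOAD ⇒ load; ctr=0 reg=0
step 3: T1 LOAD ⇒ load; ctr=0 reg=0
step 4: T1 CAS ⇒ ok; ctr=1 reg=0
step 5: T0 CAS ⇒ retry; ctr=1 reg=0
step 6: T2 CAS ⇒ retry; ctr=1 reg=0
step 7: T2 LOAD ⇒ load; ctr=1 reg=1
step 8: T2 CAS ⇒ ok; ctr=2 reg=1
step 9: T2 LOAD ⇒ load; ctr=2 reg=2
step 10: T2 CAS ⇒ ok; ctr=3 reg=2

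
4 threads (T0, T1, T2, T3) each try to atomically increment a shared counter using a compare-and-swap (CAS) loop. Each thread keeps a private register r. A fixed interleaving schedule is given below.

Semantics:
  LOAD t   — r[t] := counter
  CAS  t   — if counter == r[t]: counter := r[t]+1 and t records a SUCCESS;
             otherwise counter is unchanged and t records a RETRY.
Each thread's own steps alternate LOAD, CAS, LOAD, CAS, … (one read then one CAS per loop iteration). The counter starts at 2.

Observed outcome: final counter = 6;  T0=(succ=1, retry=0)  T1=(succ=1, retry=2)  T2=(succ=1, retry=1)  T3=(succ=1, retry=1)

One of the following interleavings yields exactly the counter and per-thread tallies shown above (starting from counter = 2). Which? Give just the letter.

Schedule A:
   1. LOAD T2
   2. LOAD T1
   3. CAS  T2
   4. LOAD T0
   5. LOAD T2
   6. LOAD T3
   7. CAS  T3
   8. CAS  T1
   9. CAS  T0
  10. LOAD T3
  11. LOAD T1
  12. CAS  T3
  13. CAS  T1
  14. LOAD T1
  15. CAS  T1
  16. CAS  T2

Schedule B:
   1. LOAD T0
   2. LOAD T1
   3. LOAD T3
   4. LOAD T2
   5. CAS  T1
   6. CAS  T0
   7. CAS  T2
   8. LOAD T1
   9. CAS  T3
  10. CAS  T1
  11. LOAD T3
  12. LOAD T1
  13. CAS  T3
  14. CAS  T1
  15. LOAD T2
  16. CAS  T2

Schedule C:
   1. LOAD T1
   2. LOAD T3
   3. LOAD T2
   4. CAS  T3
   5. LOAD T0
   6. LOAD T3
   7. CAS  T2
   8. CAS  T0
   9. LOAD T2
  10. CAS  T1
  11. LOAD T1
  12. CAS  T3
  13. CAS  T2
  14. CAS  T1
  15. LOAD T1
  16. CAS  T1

C

Tracing schedule C:
   1) LOAD T1:  M=2  r_T1=2
   2) LOAD T3:  M=2  r_T3=2
   3) LOAD T2:  M=2  r_T2=2
   4) CAS  T3:  M=3  r_T3=2 ✓
   5) LOAD T0:  M=3  r_T0=3
   6) LOAD T3:  M=3  r_T3=3
   7) CAS  T2:  M=3  r_T2=2 ✗
   8) CAS  T0:  M=4  r_T0=3 ✓
   9) LOAD T2:  M=4  r_T2=4
  10) CAS  T1:  M=4  r_T1=2 ✗
  11) LOAD T1:  M=4  r_T1=4
  12) CAS  T3:  M=4  r_T3=3 ✗
  13) CAS  T2:  M=5  r_T2=4 ✓
  14) CAS  T1:  M=5  r_T1=4 ✗
  15) LOAD T1:  M=5  r_T1=5
  16) CAS  T1:  M=6  r_T1=5 ✓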